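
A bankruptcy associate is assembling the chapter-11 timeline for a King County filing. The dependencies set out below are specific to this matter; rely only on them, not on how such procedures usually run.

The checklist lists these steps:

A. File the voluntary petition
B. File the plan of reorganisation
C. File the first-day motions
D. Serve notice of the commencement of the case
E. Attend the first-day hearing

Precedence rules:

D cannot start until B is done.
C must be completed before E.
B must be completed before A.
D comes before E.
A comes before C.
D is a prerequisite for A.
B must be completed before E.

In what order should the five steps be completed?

B, D, A, C, E

B has no prerequisites → B first.
Next only D has its prerequisites met → D.
A is the only step now ready → A.
C needed A, now all done → C.
E needed B, C and D, now all done → E.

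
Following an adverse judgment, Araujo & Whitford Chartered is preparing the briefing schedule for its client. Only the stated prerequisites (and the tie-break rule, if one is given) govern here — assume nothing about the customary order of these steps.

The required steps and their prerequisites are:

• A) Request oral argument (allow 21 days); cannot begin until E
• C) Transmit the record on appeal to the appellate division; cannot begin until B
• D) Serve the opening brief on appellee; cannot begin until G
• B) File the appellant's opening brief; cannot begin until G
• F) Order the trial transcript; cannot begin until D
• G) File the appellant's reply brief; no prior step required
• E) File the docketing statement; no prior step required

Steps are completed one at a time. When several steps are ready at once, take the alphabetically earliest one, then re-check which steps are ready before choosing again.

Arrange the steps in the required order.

E → A → G → B → C → D → F

E and G have no prerequisites; E has the earlier label, so E is first.
A and G are both available; A has the earlier label → A.
Next only G has its prerequisites met → G.
Ready: B and D. B has the earlier label → B.
C now also ready, so the ready set is {C, D}; C has the earlier label → C.
D needed G, now all done → D.
F needed D, now all done → F.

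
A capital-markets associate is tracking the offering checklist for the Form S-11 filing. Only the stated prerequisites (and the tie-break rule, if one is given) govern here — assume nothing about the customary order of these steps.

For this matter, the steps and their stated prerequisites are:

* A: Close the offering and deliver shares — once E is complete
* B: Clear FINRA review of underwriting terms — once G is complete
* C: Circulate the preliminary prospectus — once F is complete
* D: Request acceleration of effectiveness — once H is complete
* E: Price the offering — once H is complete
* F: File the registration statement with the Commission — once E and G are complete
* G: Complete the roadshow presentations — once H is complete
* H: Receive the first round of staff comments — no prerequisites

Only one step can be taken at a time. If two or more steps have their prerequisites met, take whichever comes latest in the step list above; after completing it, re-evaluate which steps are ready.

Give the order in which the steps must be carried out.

H G E F D C B A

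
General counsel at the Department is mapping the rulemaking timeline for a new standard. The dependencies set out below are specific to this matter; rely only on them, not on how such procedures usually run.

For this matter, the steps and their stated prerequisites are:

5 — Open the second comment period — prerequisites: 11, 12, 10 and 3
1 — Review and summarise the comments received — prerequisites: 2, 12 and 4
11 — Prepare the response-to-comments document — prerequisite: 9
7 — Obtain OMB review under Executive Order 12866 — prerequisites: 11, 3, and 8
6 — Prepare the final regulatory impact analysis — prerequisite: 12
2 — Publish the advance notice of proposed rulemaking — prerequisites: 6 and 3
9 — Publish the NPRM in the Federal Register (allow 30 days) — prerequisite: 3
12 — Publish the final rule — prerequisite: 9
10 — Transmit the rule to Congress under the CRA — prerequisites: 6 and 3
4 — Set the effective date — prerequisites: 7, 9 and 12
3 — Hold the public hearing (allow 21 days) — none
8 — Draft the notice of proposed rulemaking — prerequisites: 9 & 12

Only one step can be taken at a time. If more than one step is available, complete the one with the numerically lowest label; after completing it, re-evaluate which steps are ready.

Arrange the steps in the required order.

3, 9, 11, 12, 6, 2, 8, 7, 4, 1, 10, 5

3 has no prerequisites → 3 first.
9 needed 3, now all done → 9.
Ready: 11 and 12. 11 has the earlier label → 11.
12 needed 9, now all done → 12.
6 and 8 are both available; 6 has the earlier label → 6.
Now 2, 8 and 10 have their prerequisites met. 2 has the earlier label, so 2 next.
Now 8 and 10 have their prerequisites met. 8 has the earlier label, so 8 next.
Ready: 7 and 10. 7 has the earlier label → 7.
Now 4 and 10 have their prerequisites met. 4 has the earlier label, so 4 next.
1 and 10 are both available; 1 has the earlier label → 1.
Next only 10 has its prerequisites met → 10.
5 is the only step now ready → 5.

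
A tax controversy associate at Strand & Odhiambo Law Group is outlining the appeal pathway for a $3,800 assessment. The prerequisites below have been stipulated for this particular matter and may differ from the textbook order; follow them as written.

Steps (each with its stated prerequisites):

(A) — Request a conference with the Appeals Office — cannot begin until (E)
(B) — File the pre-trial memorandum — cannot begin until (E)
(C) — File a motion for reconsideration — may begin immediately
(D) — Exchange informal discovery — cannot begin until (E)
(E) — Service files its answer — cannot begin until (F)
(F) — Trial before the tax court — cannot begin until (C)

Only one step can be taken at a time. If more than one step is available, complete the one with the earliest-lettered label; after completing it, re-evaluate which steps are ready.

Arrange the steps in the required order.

(C), (F), (E), (A), (B), (D)

(C) is the only step with nothing outstanding, so it goes first.
(F) needed (C), now all done → (F).
Next only (E) has its prerequisites met → (E).
Ready: (A), (B) and (D). (A) has the earlier label → (A).
Ready: (B) and (D). (B) has the earlier label → (B).
(D) is the only step now ready → (D).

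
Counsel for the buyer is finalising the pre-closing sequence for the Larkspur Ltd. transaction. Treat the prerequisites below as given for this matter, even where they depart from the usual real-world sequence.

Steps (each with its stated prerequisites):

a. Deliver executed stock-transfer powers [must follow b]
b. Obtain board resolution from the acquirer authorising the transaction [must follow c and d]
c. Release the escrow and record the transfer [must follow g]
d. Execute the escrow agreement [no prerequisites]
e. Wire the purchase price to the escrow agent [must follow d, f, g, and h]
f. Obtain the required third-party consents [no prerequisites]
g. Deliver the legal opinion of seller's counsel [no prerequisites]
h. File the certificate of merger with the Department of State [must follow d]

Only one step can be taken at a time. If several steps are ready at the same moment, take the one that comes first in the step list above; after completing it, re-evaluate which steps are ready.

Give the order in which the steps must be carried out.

d → f → g → c → b → a → h → e

d, f and g have no prerequisites; d is listed earlier, so d is first.
h now also ready, so the ready set is {f, g, h}; f is listed earlier → f.
Now g and h have their prerequisites met. g is listed earlier, so g next.
Now c and h have their prerequisites met. c is listed earlier, so c next.
b now also ready, so the ready set is {b, h}; b is listed earlier → b.
Now a and h have their prerequisites met. a is listed earlier, so a next.
h is the only step now ready → h.
Next only e has its prerequisites met → e.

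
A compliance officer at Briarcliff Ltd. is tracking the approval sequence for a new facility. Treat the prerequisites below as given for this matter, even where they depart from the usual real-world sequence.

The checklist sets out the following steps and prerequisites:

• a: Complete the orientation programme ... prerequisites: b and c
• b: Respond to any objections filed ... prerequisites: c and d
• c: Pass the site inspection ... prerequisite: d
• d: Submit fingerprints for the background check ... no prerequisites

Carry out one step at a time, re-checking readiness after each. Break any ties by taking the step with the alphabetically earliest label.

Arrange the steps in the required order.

d c b a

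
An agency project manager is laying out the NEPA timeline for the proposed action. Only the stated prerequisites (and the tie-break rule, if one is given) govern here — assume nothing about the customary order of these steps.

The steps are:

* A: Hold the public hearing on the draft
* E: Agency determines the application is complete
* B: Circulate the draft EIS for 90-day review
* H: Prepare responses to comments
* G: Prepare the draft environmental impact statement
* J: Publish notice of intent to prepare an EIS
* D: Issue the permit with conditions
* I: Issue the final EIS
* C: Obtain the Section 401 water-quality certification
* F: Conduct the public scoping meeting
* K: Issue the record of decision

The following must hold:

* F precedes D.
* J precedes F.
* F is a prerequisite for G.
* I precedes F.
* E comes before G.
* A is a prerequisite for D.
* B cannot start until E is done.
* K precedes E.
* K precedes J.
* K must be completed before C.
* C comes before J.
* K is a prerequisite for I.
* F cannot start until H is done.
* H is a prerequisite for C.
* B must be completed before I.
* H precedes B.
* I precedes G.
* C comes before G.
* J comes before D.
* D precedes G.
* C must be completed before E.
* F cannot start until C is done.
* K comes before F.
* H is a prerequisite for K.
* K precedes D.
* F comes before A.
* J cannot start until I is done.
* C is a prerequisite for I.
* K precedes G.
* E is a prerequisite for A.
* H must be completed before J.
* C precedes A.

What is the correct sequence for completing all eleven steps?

H → K → C → E → B → I → J → F → A → D → G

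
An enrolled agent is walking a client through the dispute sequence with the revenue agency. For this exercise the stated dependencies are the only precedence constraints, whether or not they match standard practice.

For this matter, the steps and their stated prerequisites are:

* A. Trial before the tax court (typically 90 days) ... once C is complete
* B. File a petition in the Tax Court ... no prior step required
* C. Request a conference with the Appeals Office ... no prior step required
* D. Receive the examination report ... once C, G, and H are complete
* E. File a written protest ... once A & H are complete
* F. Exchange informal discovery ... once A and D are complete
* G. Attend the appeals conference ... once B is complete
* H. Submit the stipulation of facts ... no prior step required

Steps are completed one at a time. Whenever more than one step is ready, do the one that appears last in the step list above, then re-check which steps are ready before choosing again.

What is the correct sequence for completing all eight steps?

Nothing is required for H, C and B. H is listed later → H first.
Ready: C and B. C is listed later → C.
Ready: B and A. B is listed later → B.
Now G and A have their prerequisites met. G is listed later, so G next.
D now also ready, so the ready set is {D, A}; D is listed later → D.
A is the only step now ready → A.
Ready: F and E. F is listed later → F.
Next only E has its prerequisites met → E.

H, C, B, G, D, A, F, E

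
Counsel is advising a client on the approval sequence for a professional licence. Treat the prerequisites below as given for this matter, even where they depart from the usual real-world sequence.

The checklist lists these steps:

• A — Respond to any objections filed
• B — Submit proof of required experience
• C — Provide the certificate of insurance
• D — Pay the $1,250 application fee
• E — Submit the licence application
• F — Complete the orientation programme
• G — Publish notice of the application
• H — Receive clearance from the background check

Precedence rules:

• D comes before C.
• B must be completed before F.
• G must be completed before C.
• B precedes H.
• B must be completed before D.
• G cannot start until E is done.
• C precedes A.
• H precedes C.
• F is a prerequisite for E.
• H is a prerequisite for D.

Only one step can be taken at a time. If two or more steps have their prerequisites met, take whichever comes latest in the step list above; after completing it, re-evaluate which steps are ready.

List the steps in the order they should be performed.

B has no prerequisites → B first.
Ready: H and F. H is listed later → H.
F and D are both available; F is listed later → F.
E now also ready, so the ready set is {E, D}; E is listed later → E.
Ready: G and D. G is listed later → G.
D needed H and B, now all done → D.
C is the only step now ready → C.
A needed C, now all done → A.

B H F E G D C A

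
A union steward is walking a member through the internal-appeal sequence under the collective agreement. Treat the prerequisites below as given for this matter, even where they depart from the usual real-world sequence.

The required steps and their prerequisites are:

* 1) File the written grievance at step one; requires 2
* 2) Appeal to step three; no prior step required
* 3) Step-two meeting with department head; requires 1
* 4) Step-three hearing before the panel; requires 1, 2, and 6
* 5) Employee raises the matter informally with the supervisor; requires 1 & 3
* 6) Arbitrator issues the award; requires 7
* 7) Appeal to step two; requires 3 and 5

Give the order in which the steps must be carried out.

2, 1, 3, 5, 7, 6, 4

Only 2 has no prerequisites, so it is first.
Next only 1 has its prerequisites met → 1.
3 needed 1, now all done → 3.
5 needed 1 and 3, now all done → 5.
7 needed 3 and 5, now all done → 7.
That leaves 6 as the only ready step → 6.
That leaves 4 as the only ready step → 4.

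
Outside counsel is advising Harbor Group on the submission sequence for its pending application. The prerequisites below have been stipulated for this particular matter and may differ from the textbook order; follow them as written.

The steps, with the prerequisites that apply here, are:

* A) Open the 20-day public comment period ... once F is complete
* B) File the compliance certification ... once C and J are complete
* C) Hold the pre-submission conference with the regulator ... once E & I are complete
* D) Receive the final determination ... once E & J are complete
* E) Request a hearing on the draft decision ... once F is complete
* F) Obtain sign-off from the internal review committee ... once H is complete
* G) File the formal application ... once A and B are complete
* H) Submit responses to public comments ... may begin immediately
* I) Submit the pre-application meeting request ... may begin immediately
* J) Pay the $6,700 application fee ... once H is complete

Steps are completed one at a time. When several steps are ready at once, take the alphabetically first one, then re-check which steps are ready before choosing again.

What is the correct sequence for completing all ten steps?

H, F, A, E, I, C, J, B, D, G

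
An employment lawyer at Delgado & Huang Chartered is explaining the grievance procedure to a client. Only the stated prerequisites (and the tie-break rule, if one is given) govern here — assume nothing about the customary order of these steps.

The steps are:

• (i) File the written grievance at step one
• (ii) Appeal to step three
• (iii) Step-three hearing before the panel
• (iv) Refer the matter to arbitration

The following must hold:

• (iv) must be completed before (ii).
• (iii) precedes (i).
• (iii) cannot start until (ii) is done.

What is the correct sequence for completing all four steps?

(iv) (ii) (iii) (i)

(iv) has no prerequisites → (iv) first.
(ii) needed (iv), now all done → (ii).
Next only (iii) has its prerequisites met → (iii).
(i) is the only step now ready → (i).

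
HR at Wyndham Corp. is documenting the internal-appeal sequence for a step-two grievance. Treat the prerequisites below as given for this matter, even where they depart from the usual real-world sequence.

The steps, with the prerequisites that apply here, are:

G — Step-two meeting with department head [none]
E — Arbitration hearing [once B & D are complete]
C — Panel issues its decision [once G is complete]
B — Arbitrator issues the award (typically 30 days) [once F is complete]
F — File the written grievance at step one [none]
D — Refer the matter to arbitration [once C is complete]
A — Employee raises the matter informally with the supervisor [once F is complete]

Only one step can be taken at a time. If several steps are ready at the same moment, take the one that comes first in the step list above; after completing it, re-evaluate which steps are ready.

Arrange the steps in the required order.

G → C → F → B → D → E → A

G and F have no prerequisites; G is listed earlier, so G is first.
Ready: C and F. C is listed earlier → C.
F and D are both available; F is listed earlier → F.
B and A now also ready, so the ready set is {B, D, A}; B is listed earlier → B.
D and A are both available; D is listed earlier → D.
E now also ready, so the ready set is {E, A}; E is listed earlier → E.
That leaves A as the only ready step → A.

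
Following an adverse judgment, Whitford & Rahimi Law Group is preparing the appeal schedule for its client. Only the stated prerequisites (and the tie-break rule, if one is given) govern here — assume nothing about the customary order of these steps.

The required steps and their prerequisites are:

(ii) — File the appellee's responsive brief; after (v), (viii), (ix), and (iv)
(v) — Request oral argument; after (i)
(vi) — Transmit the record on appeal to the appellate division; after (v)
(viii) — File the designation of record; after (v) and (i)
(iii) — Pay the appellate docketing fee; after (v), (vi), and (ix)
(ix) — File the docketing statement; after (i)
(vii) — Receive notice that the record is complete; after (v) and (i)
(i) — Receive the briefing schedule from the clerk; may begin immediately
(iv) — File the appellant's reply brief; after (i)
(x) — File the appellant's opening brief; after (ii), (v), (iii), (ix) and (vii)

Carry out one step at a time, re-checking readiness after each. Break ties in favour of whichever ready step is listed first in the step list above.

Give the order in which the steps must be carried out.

(i) is the only step with nothing outstanding, so it goes first.
Ready: (v), (ix) and (iv). (v) is listed earlier → (v).
(vi), (viii), (ix), (vii) and (iv) are all available; (vi) is listed earlier → (vi).
Ready: (viii), (ix), (vii) and (iv). (viii) is listed earlier → (viii).
Now (ix), (vii) and (iv) have their prerequisites met. (ix) is listed earlier, so (ix) next.
(iii) now also ready, so the ready set is {(iii), (vii), (iv)}; (iii) is listed earlier → (iii).
Ready: (vii) and (iv). (vii) is listed earlier → (vii).
(iv) is the only step now ready → (iv).
(ii) needed (v), (viii), (ix) and (iv), now all done → (ii).
That leaves (x) as the only ready step → (x).

(i), (v), (vi), (viii), (ix), (iii), (vii), (iv), (ii), (x)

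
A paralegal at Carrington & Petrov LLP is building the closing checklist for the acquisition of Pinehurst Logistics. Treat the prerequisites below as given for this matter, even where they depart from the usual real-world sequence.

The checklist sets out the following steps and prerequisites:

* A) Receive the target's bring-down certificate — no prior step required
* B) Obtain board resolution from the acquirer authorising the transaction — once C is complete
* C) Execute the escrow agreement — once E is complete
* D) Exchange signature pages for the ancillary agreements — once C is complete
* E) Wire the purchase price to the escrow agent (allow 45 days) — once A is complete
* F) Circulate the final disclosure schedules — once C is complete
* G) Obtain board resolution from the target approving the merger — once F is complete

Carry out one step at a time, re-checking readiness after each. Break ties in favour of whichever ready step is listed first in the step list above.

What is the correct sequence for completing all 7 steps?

A → E → C → B → D → F → G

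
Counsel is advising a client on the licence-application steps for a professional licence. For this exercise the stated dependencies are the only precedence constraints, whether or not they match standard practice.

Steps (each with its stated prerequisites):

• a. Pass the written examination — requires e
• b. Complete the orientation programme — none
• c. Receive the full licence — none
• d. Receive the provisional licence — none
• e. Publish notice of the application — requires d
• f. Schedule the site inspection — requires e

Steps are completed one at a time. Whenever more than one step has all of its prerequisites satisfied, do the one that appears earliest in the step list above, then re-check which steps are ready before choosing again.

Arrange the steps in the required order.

b c d e a f

Nothing is required for b, c and d. b is listed earlier → b first.
Now c and d have their prerequisites met. c is listed earlier, so c next.
d is the only step now ready → d.
Next only e has its prerequisites met → e.
a and f are both available; a is listed earlier → a.
f needed e, now all done → f.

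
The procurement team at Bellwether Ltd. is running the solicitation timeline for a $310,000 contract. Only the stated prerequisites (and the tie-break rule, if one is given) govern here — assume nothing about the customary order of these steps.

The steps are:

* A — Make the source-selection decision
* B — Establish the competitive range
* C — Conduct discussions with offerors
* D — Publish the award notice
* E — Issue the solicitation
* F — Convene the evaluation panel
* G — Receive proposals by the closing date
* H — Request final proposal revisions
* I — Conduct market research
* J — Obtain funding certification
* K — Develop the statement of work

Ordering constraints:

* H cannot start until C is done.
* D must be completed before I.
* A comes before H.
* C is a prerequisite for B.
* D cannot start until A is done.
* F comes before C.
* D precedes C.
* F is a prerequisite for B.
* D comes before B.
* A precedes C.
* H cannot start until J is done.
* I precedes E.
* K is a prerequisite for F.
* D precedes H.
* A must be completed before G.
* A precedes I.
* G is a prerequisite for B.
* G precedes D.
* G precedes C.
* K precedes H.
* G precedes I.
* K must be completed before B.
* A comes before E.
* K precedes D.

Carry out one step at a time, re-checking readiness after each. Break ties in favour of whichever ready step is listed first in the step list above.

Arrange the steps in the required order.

A, G, J, K, D, F, C, B, H, I, E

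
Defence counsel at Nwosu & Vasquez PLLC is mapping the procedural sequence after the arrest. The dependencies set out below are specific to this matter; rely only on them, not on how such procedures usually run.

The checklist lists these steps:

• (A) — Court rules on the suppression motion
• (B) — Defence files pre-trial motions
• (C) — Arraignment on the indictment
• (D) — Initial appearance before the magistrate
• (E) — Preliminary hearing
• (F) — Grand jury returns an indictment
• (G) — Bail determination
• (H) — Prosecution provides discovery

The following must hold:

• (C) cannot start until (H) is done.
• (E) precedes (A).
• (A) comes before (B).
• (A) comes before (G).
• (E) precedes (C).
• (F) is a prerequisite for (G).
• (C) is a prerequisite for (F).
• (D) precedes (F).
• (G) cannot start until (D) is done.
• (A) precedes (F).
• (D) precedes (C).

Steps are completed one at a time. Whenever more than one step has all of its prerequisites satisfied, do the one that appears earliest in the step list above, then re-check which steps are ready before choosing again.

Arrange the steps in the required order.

Nothing is required for (D), (E) and (H). (D) is listed earlier → (D) first.
(E) and (H) are both available; (E) is listed earlier → (E).
Now (A) and (H) have their prerequisites met. (A) is listed earlier, so (A) next.
Ready: (B) and (H). (B) is listed earlier → (B).
Next only (H) has its prerequisites met → (H).
(C) needed (D), (E) and (H), now all done → (C).
Next only (F) has its prerequisites met → (F).
(G) needed (A), (D) and (F), now all done → (G).

(D), (E), (A), (B), (H), (C), (F), (G)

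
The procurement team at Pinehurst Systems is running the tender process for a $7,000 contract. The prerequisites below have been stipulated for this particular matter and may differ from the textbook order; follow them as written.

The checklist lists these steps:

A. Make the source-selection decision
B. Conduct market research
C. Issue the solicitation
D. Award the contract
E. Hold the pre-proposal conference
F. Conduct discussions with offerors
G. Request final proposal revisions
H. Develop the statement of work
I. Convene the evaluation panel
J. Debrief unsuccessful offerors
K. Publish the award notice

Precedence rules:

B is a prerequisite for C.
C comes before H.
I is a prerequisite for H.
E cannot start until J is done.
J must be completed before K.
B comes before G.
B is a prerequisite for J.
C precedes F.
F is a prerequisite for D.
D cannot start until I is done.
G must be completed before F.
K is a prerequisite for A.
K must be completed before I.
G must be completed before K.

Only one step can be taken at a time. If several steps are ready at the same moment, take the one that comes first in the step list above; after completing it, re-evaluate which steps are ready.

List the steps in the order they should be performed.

B is the only step with nothing outstanding, so it goes first.
Now C, G and J have their prerequisites met. C is listed earlier, so C next.
Ready: G and J. G is listed earlier → G.
F now also ready, so the ready set is {F, J}; F is listed earlier → F.
J needed B, now all done → J.
Now E and K have their prerequisites met. E is listed earlier, so E next.
K needed G and J, now all done → K.
Now A and I have their prerequisites met. A is listed earlier, so A next.
I needed K, now all done → I.
Now D and H have their prerequisites met. D is listed earlier, so D next.
Next only H has its prerequisites met → H.

B → C → G → F → J → E → K → A → I → D → H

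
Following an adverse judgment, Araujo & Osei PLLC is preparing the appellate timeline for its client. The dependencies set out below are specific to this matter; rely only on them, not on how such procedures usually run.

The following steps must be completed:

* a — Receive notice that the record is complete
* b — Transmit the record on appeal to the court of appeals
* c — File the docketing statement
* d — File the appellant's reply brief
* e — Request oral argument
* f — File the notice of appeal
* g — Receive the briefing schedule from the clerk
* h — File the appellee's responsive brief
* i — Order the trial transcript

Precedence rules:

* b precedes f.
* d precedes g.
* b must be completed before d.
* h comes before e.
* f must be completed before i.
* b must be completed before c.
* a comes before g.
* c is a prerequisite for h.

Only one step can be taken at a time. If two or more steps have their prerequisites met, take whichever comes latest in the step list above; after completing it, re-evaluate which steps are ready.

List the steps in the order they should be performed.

b f i d c h e a g

b and a have no prerequisites; b is listed later, so b is first.
Ready: f, d, c and a. f is listed later → f.
i now also ready, so the ready set is {i, d, c, a}; i is listed later → i.
Ready: d, c and a. d is listed later → d.
Ready: c and a. c is listed later → c.
h now also ready, so the ready set is {h, a}; h is listed later → h.
Ready: e and a. e is listed later → e.
a is the only step now ready → a.
g needed d and a, now all done → g.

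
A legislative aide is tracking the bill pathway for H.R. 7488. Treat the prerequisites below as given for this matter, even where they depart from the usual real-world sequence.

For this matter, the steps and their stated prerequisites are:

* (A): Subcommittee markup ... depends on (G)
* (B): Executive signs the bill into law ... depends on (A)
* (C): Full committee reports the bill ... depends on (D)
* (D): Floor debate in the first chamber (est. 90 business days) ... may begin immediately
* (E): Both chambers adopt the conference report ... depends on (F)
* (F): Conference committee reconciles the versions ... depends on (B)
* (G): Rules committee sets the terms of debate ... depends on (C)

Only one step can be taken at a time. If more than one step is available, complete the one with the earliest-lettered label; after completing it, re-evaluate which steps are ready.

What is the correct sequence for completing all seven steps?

(D), (C), (G), (A), (B), (F), (E)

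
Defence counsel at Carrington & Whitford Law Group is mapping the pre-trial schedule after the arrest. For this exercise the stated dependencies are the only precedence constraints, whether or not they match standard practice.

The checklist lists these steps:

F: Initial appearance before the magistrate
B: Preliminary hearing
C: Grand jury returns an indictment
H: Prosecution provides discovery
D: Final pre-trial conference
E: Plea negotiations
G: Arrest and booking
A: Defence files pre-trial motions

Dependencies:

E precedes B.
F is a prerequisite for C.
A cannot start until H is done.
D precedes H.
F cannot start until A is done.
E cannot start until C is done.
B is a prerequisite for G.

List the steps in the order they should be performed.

D → H → A → F → C → E → B → G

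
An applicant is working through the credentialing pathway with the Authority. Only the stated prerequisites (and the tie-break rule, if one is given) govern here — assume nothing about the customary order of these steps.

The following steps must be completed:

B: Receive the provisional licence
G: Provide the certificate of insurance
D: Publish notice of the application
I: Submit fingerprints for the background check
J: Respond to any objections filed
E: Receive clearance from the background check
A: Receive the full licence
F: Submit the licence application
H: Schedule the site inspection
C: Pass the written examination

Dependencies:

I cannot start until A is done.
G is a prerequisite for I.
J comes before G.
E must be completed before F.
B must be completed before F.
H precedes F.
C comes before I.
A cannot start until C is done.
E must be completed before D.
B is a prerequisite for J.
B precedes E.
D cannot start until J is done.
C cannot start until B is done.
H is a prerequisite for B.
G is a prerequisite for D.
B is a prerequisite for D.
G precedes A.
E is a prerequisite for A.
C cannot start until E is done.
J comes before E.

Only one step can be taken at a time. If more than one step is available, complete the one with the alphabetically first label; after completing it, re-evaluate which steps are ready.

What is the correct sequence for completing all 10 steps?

H is the only step with nothing outstanding, so it goes first.
B needed H, now all done → B.
That leaves J as the only ready step → J.
Now E and G have their prerequisites met. E has the earlier label, so E next.
C, F and G are all available; C has the earlier label → C.
Ready: F and G. F has the earlier label → F.
Next only G has its prerequisites met → G.
Ready: A and D. A has the earlier label → A.
I now also ready, so the ready set is {D, I}; D has the earlier label → D.
Next only I has its prerequisites met → I.

H, B, J, E, C, F, G, A, D, I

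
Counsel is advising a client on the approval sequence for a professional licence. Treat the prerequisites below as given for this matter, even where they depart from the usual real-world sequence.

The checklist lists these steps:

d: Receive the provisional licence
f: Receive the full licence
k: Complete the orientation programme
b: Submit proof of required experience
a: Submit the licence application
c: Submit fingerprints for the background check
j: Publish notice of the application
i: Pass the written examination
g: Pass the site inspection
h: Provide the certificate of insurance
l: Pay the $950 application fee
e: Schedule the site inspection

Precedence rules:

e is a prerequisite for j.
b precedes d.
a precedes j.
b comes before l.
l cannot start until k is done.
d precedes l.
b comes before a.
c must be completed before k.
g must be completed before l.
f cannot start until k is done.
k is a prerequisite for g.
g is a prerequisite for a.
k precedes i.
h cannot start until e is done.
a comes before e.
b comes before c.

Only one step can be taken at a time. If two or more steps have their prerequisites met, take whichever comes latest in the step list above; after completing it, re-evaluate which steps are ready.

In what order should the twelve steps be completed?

b is the only step with nothing outstanding, so it goes first.
c and d are both available; c is listed later → c.
k now also ready, so the ready set is {k, d}; k is listed later → k.
Ready: g, i, f and d. g is listed later → g.
i, a, f and d are all available; i is listed later → i.
Now a, f and d have their prerequisites met. a is listed later, so a next.
e now also ready, so the ready set is {e, f, d}; e is listed later → e.
Now h, j, f and d have their prerequisites met. h is listed later, so h next.
Ready: j, f and d. j is listed later → j.
f and d are both available; f is listed later → f.
d needed b, now all done → d.
Next only l has its prerequisites met → l.

b, c, k, g, i, a, e, h, j, f, d, l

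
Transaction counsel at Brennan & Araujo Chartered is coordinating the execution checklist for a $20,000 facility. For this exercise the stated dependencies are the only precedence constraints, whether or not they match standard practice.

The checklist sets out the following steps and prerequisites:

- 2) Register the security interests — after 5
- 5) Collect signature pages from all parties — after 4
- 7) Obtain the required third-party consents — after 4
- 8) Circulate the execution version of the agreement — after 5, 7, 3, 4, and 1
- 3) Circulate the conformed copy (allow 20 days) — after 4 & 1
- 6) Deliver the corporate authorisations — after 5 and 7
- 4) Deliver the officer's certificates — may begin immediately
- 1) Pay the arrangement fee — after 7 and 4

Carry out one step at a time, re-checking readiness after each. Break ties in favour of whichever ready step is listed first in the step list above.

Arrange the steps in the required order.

4 → 5 → 2 → 7 → 6 → 1 → 3 → 8

Only 4 has no prerequisites, so it is first.
Now 5 and 7 have their prerequisites met. 5 is listed earlier, so 5 next.
2 and 7 are both available; 2 is listed earlier → 2.
That leaves 7 as the only ready step → 7.
Now 6 and 1 have their prerequisites met. 6 is listed earlier, so 6 next.
That leaves 1 as the only ready step → 1.
3 needed 4 and 1, now all done → 3.
8 needed 5, 7, 3, 4 and 1, now all done → 8.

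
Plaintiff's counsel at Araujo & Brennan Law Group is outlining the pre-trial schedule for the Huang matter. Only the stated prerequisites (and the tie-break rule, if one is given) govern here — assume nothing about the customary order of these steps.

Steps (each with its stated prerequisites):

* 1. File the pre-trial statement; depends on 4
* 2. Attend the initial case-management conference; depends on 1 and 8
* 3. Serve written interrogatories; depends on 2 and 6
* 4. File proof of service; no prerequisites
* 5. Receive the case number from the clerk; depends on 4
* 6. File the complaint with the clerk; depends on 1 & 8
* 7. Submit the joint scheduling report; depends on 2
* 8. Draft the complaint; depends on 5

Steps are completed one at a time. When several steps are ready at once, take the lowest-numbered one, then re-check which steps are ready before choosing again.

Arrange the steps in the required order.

4, 1, 5, 8, 2, 6, 3, 7

4 has no prerequisites → 4 first.
Ready: 1 and 5. 1 has the earlier label → 1.
5 is the only step now ready → 5.
That leaves 8 as the only ready step → 8.
Ready: 2 and 6. 2 has the earlier label → 2.
Now 6 and 7 have their prerequisites met. 6 has the earlier label, so 6 next.
3 now also ready, so the ready set is {3, 7}; 3 has the earlier label → 3.
7 needed 2, now all done → 7.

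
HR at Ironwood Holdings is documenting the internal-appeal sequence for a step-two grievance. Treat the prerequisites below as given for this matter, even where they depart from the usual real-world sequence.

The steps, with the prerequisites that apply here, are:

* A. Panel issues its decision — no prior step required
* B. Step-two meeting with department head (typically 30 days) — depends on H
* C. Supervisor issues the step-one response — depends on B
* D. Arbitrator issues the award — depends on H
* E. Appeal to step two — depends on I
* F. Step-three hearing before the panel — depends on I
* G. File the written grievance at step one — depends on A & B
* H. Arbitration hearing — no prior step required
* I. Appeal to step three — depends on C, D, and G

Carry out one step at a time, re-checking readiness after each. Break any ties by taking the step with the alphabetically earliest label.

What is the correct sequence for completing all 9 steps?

A → H → B → C → D → G → I → E → F

Nothing is required for A and H. A has the earlier label → A first.
H is the only step now ready → H.
B and D are both available; B has the earlier label → B.
C and G now also ready, so the ready set is {C, D, G}; C has the earlier label → C.
Ready: D and G. D has the earlier label → D.
That leaves G as the only ready step → G.
Next only I has its prerequisites met → I.
Now E and F have their prerequisites met. E has the earlier label, so E next.
F needed I, now all done → F.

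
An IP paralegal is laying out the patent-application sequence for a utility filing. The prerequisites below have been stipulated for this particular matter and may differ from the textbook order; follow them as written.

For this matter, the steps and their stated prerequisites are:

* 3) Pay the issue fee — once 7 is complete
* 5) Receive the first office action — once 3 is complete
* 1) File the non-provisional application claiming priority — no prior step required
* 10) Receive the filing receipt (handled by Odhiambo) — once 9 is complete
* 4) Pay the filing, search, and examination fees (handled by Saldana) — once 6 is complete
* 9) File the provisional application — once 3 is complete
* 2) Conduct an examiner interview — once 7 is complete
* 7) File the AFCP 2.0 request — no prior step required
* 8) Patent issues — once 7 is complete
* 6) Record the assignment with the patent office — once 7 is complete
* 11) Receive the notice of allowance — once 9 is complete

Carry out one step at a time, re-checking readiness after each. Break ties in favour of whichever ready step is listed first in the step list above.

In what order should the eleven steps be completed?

1 and 7 have no prerequisites; 1 is listed earlier, so 1 is first.
Next only 7 has its prerequisites met → 7.
Ready: 3, 2, 8 and 6. 3 is listed earlier → 3.
5 and 9 now also ready, so the ready set is {5, 9, 2, 8, 6}; 5 is listed earlier → 5.
9, 2, 8 and 6 are all available; 9 is listed earlier → 9.
10 and 11 now also ready, so the ready set is {10, 2, 8, 6, 11}; 10 is listed earlier → 10.
Ready: 2, 8, 6 and 11. 2 is listed earlier → 2.
Ready: 8, 6 and 11. 8 is listed earlier → 8.
Now 6 and 11 have their prerequisites met. 6 is listed earlier, so 6 next.
4 now also ready, so the ready set is {4, 11}; 4 is listed earlier → 4.
11 needed 9, now all done → 11.

1 7 3 5 9 10 2 8 6 4 11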